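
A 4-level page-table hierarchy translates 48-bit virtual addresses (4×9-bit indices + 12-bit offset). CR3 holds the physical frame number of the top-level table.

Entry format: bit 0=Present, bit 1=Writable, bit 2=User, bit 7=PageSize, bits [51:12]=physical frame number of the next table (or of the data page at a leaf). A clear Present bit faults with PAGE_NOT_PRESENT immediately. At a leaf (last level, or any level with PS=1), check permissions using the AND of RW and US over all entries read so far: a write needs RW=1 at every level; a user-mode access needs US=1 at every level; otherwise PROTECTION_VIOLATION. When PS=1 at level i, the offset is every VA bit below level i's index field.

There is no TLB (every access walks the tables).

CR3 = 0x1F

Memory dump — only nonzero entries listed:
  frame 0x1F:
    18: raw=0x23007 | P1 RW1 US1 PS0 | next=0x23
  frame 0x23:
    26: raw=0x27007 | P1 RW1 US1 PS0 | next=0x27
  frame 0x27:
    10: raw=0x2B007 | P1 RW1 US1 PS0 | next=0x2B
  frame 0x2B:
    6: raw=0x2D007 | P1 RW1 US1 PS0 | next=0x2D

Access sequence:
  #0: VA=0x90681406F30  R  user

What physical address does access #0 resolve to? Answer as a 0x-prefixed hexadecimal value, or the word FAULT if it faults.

Trace:
#0 VA=0x90681406F30 (r,user):
  [0] read 0x1F idx=18: raw=0x23007 flags P=1 W=1 U=1 S=0
  [1] read 0x23 idx=26: raw=0x27007 flags P=1 W=1 U=1 S=0
  [2] read 0x27 idx=10: raw=0x2B007 flags P=1 W=1 U=1 S=0
  [3] read 0x2B idx=6: raw=0x2D007 flags P=1 W=1 U=1 S=0
  ✓ 0x2DF30  — 4 lookups

Access #0 PA: 0x2DF30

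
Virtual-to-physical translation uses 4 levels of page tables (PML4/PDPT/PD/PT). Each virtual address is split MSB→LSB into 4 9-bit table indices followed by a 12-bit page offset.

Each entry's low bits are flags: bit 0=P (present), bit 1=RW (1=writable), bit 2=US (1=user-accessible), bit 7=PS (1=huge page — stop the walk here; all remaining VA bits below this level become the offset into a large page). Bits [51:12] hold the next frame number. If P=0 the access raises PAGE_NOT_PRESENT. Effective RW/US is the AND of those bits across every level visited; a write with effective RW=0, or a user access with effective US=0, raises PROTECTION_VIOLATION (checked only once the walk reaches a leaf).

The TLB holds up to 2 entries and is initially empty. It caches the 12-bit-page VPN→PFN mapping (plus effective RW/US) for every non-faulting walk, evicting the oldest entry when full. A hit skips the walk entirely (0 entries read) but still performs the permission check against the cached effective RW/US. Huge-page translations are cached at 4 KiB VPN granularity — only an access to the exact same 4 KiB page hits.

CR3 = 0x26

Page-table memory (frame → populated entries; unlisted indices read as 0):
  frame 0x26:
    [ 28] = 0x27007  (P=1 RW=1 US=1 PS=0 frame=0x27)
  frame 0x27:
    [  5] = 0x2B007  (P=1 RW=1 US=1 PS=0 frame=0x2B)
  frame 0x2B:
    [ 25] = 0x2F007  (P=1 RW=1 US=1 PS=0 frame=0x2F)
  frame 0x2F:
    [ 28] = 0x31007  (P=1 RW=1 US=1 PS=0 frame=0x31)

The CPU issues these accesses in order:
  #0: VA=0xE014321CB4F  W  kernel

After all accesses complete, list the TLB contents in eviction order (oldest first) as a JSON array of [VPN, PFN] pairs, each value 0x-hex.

Trace:
#0 VA=0xE014321CB4F (w,kernel):
  [0] read 0x26 idx=28: raw=0x27007 flags P=1 W=1 U=1 S=0
  [1] read 0x27 idx=5: raw=0x2B007 flags P=1 W=1 U=1 S=0
  [2] read 0x2B idx=25: raw=0x2F007 flags P=1 W=1 U=1 S=0
  [3] read 0x2F idx=28: raw=0x31007 flags P=1 W=1 U=1 S=0
  → PA=0x31B4F  (4 entries read)

TLB: [["0xE014321C", "0x31"]]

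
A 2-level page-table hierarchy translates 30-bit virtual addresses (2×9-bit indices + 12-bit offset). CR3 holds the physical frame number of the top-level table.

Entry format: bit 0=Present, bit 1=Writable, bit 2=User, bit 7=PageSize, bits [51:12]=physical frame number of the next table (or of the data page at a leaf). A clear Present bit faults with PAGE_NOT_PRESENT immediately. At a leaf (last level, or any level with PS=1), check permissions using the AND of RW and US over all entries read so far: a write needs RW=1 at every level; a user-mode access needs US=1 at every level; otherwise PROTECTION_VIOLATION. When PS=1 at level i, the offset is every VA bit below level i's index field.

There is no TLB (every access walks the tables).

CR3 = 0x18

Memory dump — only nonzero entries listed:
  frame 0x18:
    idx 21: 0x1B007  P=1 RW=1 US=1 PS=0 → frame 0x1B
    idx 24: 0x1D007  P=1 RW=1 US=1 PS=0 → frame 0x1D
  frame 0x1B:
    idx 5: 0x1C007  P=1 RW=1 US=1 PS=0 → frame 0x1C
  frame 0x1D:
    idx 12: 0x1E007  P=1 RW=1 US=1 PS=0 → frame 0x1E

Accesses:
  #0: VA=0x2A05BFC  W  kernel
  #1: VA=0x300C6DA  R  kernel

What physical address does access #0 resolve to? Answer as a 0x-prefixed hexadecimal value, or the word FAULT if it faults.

Walk each access:
#0 VA=0x2A05BFC (w,kernel):
  L0 @0x18[21] → 0x1B007  P=1,RW=1,US=1,PS=0
  L1 @0x1B[5] → 0x1C007  P=1,RW=1,US=1,PS=0
  ✓ 0x1CBFC  — 2 lookups
#1 VA=0x300C6DA (r,kernel):
  L0 @0x18[24] → 0x1D007  P=1,RW=1,US=1,PS=0
  L1 @0x1D[12] → 0x1E007  P=1,RW=1,US=1,PS=0
  ✓ 0x1E6DA  — 2 lookups

Access #0 PA: 0x1CBFC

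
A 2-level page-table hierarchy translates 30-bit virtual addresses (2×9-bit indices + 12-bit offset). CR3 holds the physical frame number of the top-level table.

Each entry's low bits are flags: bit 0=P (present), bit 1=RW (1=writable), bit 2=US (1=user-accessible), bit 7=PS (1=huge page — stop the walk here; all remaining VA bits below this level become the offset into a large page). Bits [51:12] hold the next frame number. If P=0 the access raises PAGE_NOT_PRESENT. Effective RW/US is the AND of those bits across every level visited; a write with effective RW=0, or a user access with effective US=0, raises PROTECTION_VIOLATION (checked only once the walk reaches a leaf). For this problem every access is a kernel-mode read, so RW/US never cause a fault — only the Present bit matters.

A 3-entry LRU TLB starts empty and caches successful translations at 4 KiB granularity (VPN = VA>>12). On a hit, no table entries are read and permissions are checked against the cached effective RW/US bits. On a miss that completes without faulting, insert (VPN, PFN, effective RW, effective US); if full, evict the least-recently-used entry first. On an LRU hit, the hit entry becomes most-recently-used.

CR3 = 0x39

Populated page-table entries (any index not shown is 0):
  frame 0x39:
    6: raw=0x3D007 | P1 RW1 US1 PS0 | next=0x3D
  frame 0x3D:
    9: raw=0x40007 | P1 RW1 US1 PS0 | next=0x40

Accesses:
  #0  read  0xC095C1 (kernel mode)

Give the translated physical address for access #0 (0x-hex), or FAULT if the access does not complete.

Walk each access:
#0 VA=0xC095C1 (r,kernel):
  L0: frame=0x39 idx=6 entry=0x3D007 [P=1 RW=1 US=1 PS=0]
  L1: frame=0x3D idx=9 entry=0x40007 [P=1 RW=1 US=1 PS=0]
  ⇒ phys 0x405C1  [2 reads]

Access #0 PA: 0x405C1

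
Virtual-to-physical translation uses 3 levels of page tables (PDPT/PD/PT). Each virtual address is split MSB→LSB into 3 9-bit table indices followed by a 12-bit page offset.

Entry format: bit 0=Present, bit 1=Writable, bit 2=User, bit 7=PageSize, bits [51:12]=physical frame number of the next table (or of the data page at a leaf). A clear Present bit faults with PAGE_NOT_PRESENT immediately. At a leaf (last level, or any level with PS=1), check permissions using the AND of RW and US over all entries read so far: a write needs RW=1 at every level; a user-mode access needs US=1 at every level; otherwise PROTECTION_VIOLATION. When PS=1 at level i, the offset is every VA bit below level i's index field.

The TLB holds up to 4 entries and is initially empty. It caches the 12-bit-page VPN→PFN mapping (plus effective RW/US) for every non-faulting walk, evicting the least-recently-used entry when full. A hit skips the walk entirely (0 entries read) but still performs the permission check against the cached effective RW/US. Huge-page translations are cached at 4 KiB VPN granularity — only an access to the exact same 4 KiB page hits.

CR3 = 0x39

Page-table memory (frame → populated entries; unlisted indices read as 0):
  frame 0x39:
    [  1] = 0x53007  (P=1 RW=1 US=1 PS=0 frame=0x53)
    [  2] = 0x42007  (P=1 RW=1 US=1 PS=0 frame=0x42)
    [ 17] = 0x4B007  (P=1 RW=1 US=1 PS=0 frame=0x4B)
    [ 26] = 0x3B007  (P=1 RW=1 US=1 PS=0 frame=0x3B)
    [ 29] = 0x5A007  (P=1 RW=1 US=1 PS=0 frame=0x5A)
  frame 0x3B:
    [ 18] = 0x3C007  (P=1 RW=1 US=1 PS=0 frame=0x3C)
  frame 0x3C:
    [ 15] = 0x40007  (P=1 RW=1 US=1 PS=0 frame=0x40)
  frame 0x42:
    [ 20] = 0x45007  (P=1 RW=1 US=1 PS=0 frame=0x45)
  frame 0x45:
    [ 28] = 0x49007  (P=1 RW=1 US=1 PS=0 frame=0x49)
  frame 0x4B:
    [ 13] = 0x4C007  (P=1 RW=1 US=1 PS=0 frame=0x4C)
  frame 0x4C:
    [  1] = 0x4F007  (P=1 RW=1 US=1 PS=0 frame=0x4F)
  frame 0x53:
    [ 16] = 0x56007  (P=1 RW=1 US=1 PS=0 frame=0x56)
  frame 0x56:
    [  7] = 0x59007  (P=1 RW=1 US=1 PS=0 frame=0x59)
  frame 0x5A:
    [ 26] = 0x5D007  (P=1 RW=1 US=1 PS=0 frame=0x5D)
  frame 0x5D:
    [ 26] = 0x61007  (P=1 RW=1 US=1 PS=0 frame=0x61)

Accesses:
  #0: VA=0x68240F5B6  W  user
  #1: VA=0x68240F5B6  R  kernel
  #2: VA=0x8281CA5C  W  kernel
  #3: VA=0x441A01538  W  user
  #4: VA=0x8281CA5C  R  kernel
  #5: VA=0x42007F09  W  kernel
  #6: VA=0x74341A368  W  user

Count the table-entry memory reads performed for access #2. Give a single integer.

Trace:
#0 VA=0x68240F5B6 (w,user):
  L0 @0x39[26] → 0x3B007  P=1,RW=1,US=1,PS=0
  L1 @0x3B[18] → 0x3C007  P=1,RW=1,US=1,PS=0
  L2 @0x3C[15] → 0x40007  P=1,RW=1,US=1,PS=0
  ✓ 0x405B6  — 3 lookups
#1 VA=0x68240F5B6 (r,kernel):
  TLB hit vpn=0x68240F → PA=0x405B6
#2 VA=0x8281CA5C (w,kernel):
  L0 @0x39[2] → 0x42007  P=1,RW=1,US=1,PS=0
  L1 @0x42[20] → 0x45007  P=1,RW=1,US=1,PS=0
  L2 @0x45[28] → 0x49007  P=1,RW=1,US=1,PS=0
  ✓ 0x49A5C  — 3 lookups
#3 VA=0x441A01538 (w,user):
  L0 @0x39[17] → 0x4B007  P=1,RW=1,US=1,PS=0
  L1 @0x4B[13] → 0x4C007  P=1,RW=1,US=1,PS=0
  L2 @0x4C[1] → 0x4F007  P=1,RW=1,US=1,PS=0
  ✓ 0x4F538  — 3 lookups
#4 VA=0x8281CA5C (r,kernel):
  TLB hit vpn=0x8281C → PA=0x49A5C
#5 VA=0x42007F09 (w,kernel):
  L0 @0x39[1] → 0x53007  P=1,RW=1,US=1,PS=0
  L1 @0x53[16] → 0x56007  P=1,RW=1,US=1,PS=0
  L2 @0x56[7] → 0x59007  P=1,RW=1,US=1,PS=0
  ✓ 0x59F09  — 3 lookups
#6 VA=0x74341A368 (w,user):
  L0 @0x39[29] → 0x5A007  P=1,RW=1,US=1,PS=0
  L1 @0x5A[26] → 0x5D007  P=1,RW=1,US=1,PS=0
  L2 @0x5D[26] → 0x61007  P=1,RW=1,US=1,PS=0
  ✓ 0x61368  — 3 lookups

Entries read for #2: 3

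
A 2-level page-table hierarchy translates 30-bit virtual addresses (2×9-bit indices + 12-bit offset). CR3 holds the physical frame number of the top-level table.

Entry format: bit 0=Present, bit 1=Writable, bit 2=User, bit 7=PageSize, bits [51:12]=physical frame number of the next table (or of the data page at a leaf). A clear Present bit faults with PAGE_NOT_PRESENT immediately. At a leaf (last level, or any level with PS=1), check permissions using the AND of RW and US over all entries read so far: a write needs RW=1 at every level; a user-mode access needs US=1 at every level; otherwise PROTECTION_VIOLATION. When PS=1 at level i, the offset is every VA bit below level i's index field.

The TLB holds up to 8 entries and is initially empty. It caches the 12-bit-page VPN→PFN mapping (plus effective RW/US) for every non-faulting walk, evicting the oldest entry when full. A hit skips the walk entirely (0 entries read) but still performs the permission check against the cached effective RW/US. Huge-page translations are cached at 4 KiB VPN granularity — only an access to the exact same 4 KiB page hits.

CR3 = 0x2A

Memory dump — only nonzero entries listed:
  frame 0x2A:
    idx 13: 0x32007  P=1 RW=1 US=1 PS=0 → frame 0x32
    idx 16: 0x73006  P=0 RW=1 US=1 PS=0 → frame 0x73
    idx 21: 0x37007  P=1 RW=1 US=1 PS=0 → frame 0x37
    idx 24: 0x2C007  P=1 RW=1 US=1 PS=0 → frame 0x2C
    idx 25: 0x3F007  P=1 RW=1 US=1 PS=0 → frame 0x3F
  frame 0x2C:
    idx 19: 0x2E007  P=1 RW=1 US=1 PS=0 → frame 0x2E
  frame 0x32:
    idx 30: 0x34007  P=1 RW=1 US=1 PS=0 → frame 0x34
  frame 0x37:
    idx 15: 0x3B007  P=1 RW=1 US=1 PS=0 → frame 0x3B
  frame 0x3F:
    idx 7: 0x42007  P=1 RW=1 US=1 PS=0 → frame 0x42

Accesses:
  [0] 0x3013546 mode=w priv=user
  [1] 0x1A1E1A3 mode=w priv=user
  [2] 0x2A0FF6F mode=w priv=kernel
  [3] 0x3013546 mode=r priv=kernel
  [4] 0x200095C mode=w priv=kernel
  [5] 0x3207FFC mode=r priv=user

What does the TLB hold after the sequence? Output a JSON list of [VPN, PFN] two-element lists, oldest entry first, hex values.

Walk each access:
#0 VA=0x3013546 (w,user):
  [0] read 0x2A idx=24: raw=0x2C007 flags P=1 W=1 U=1 S=0
  [1] read 0x2C idx=19: raw=0x2E007 flags P=1 W=1 U=1 S=0
  ⇒ phys 0x2E546  [2 reads]
#1 VA=0x1A1E1A3 (w,user):
  [0] read 0x2A idx=13: raw=0x32007 flags P=1 W=1 U=1 S=0
  [1] read 0x32 idx=30: raw=0x34007 flags P=1 W=1 U=1 S=0
  ⇒ phys 0x341A3  [2 reads]
#2 VA=0x2A0FF6F (w,kernel):
  [0] read 0x2A idx=21: raw=0x37007 flags P=1 W=1 U=1 S=0
  [1] read 0x37 idx=15: raw=0x3B007 flags P=1 W=1 U=1 S=0
  ⇒ phys 0x3BF6F  [2 reads]
#3 VA=0x3013546 (r,kernel):
  TLB hit vpn=0x3013 → PA=0x2E546
#4 VA=0x200095C (w,kernel):
  [0] read 0x2A idx=16: raw=0x73006 flags P=0 W=1 U=1 S=0
  ⇒ fault: PAGE_NOT_PRESENT  — 1 lookups
#5 VA=0x3207FFC (r,user):
  [0] read 0x2A idx=25: raw=0x3F007 flags P=1 W=1 U=1 S=0
  [1] read 0x3F idx=7: raw=0x42007 flags P=1 W=1 U=1 S=0
  ⇒ phys 0x42FFC  [2 reads]

TLB: [["0x3013", "0x2E"], ["0x1A1E", "0x34"], ["0x2A0F", "0x3B"], ["0x3207", "0x42"]]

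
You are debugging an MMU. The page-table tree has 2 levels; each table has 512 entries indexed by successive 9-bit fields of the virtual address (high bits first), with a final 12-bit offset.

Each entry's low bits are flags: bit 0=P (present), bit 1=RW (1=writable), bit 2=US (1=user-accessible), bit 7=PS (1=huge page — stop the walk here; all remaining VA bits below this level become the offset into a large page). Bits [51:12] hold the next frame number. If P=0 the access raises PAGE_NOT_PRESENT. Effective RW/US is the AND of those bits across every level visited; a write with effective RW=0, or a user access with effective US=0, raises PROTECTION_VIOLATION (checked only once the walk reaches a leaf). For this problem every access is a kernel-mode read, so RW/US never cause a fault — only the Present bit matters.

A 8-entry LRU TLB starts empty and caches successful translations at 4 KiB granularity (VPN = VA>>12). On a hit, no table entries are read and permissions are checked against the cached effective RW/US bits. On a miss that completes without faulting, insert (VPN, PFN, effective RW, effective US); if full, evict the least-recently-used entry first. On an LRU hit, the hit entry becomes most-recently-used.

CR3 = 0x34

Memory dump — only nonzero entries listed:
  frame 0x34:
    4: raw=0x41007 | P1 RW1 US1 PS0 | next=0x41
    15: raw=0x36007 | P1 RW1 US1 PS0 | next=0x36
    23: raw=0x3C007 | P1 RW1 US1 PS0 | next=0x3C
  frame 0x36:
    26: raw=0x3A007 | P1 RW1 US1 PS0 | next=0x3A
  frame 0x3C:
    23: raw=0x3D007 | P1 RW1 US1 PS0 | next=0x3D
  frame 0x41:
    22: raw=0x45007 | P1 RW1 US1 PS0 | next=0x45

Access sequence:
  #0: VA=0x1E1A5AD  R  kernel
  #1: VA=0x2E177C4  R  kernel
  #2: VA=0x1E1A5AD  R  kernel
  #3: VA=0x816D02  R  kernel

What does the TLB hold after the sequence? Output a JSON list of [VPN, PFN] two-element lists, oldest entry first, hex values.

Per-access translation:
#0 VA=0x1E1A5AD (r,kernel):
  L0: frame=0x34 idx=15 entry=0x36007 [P=1 RW=1 US=1 PS=0]
  L1: frame=0x36 idx=26 entry=0x3A007 [P=1 RW=1 US=1 PS=0]
  ✓ 0x3A5AD  — 2 lookups
#1 VA=0x2E177C4 (r,kernel):
  L0: frame=0x34 idx=23 entry=0x3C007 [P=1 RW=1 US=1 PS=0]
  L1: frame=0x3C idx=23 entry=0x3D007 [P=1 RW=1 US=1 PS=0]
  ✓ 0x3D7C4  — 2 lookups
#2 VA=0x1E1A5AD (r,kernel):
  TLB hit vpn=0x1E1A → PA=0x3A5AD
#3 VA=0x816D02 (r,kernel):
  L0: frame=0x34 idx=4 entry=0x41007 [P=1 RW=1 US=1 PS=0]
  L1: frame=0x41 idx=22 entry=0x45007 [P=1 RW=1 US=1 PS=0]
  ✓ 0x45D02  — 2 lookups

TLB: [["0x2E17", "0x3D"], ["0x1E1A", "0x3A"], ["0x816", "0x45"]]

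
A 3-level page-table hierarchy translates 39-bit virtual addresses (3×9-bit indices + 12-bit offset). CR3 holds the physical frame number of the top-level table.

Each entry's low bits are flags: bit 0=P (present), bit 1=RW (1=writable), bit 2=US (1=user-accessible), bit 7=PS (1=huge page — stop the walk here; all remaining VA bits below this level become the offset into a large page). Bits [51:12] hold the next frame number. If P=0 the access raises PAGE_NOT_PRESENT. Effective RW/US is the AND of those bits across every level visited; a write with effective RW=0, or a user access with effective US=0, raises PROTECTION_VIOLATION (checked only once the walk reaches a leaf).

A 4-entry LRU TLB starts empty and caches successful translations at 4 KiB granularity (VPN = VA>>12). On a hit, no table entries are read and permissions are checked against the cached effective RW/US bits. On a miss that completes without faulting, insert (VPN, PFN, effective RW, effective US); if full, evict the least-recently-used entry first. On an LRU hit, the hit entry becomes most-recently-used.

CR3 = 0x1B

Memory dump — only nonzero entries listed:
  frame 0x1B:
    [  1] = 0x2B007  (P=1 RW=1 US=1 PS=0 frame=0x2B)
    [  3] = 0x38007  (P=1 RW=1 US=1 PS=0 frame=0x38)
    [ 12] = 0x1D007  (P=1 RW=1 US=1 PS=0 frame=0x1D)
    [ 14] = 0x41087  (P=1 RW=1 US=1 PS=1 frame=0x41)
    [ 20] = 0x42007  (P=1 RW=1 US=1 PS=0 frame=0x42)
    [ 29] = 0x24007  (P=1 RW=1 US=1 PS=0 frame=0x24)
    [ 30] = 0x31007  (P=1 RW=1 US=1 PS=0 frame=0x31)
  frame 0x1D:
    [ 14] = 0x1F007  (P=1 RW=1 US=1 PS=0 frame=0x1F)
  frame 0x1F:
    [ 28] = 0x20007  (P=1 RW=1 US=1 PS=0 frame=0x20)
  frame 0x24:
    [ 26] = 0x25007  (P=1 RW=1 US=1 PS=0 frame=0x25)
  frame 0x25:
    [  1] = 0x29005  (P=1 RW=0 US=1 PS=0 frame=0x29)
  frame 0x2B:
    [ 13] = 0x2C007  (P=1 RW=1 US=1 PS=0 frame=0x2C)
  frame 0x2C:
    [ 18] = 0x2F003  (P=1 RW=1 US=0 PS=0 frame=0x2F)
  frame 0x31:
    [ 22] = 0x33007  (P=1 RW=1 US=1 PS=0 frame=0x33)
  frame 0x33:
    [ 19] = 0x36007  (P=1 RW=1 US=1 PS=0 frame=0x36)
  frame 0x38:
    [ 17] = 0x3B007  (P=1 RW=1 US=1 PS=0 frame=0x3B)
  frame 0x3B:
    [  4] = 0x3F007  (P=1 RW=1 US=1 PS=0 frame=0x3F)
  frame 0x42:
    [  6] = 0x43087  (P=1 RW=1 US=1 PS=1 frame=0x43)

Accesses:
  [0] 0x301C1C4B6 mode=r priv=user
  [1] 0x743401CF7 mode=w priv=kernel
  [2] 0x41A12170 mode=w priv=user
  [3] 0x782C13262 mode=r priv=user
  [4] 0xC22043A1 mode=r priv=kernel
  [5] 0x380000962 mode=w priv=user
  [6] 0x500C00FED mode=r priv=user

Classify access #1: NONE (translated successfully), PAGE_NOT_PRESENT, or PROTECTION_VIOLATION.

Per-access translation:
#0 VA=0x301C1C4B6 (r,user):
  [0] read 0x1B idx=12: raw=0x1D007 flags P=1 W=1 U=1 S=0
  [1] read 0x1D idx=14: raw=0x1F007 flags P=1 W=1 U=1 S=0
  [2] read 0x1F idx=28: raw=0x20007 flags P=1 W=1 U=1 S=0
  → PA=0x204B6  (3 entries read)
#1 VA=0x743401CF7 (w,kernel):
  [0] read 0x1B idx=29: raw=0x24007 flags P=1 W=1 U=1 S=0
  [1] read 0x24 idx=26: raw=0x25007 flags P=1 W=1 U=1 S=0
  [2] read 0x25 idx=1: raw=0x29005 flags P=1 W=0 U=1 S=0
  ✗ PROTECTION_VIOLATION  [3 reads]
#2 VA=0x41A12170 (w,user):
  [0] read 0x1B idx=1: raw=0x2B007 flags P=1 W=1 U=1 S=0
  [1] read 0x2B idx=13: raw=0x2C007 flags P=1 W=1 U=1 S=0
  [2] read 0x2C idx=18: raw=0x2F003 flags P=1 W=1 U=0 S=0
  ✗ PROTECTION_VIOLATION  [3 reads]
#3 VA=0x782C13262 (r,user):
  [0] read 0x1B idx=30: raw=0x31007 flags P=1 W=1 U=1 S=0
  [1] read 0x31 idx=22: raw=0x33007 flags P=1 W=1 U=1 S=0
  [2] read 0x33 idx=19: raw=0x36007 flags P=1 W=1 U=1 S=0
  → PA=0x36262  (3 entries read)
#4 VA=0xC22043A1 (r,kernel):
  [0] read 0x1B idx=3: raw=0x38007 flags P=1 W=1 U=1 S=0
  [1] read 0x38 idx=17: raw=0x3B007 flags P=1 W=1 U=1 S=0
  [2] read 0x3B idx=4: raw=0x3F007 flags P=1 W=1 U=1 S=0
  → PA=0x3F3A1  (3 entries read)
#5 VA=0x380000962 (w,user):
  [0] read 0x1B idx=14: raw=0x41087 flags P=1 W=1 U=1 S=1
  → PA=0x41962 (huge @L0)  (1 entries read)
#6 VA=0x500C00FED (r,user):
  [0] read 0x1B idx=20: raw=0x42007 flags P=1 W=1 U=1 S=0
  [1] read 0x42 idx=6: raw=0x43087 flags P=1 W=1 U=1 S=1
  → PA=0x43FED (huge @L1)  (2 entries read)

Access #1 fault: PROTECTION_VIOLATION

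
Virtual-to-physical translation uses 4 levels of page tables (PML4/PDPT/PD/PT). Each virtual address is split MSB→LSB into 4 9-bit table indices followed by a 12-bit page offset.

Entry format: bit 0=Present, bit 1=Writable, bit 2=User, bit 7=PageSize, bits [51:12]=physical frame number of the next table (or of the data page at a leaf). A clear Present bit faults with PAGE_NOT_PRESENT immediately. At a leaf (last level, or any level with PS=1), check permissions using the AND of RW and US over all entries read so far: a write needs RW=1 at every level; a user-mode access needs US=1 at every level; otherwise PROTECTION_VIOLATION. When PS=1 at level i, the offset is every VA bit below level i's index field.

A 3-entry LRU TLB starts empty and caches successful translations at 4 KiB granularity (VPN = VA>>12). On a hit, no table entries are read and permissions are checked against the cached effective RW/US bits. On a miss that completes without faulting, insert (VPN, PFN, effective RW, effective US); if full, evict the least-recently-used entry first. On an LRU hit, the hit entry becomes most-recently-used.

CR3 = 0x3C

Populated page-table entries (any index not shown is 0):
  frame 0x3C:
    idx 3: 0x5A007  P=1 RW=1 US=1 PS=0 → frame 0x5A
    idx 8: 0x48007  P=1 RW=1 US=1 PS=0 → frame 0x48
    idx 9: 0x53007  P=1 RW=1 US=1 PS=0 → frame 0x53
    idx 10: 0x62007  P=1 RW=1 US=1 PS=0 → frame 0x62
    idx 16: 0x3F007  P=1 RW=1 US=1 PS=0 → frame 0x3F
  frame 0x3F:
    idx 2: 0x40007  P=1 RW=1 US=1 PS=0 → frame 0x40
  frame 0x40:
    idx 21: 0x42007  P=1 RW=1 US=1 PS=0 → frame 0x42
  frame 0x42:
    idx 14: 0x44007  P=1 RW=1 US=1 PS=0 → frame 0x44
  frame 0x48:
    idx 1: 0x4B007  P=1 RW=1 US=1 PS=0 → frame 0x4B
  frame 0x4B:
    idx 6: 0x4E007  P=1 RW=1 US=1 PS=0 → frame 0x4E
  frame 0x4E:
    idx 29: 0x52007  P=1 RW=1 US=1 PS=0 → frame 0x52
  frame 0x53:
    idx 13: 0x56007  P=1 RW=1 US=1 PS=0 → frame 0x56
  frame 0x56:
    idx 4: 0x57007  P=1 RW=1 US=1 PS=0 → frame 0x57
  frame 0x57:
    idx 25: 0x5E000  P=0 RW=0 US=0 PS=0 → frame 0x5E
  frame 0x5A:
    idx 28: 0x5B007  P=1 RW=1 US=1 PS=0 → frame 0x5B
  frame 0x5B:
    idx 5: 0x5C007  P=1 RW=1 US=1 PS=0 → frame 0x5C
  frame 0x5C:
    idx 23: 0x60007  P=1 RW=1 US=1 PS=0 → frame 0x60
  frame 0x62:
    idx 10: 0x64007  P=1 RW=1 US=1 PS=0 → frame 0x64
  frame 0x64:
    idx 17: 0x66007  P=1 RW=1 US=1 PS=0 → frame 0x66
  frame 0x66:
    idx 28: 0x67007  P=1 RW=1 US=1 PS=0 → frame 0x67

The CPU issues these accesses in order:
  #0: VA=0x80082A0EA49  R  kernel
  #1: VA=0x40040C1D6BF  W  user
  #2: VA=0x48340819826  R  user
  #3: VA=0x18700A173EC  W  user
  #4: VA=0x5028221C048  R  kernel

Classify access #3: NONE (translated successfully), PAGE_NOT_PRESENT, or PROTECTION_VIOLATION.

Per-access translation:
#0 VA=0x80082A0EA49 (r,kernel):
  [0] read 0x3C idx=16: raw=0x3F007 flags P=1 W=1 U=1 S=0
  [1] read 0x3F idx=2: raw=0x40007 flags P=1 W=1 U=1 S=0
  [2] read 0x40 idx=21: raw=0x42007 flags P=1 W=1 U=1 S=0
  [3] read 0x42 idx=14: raw=0x44007 flags P=1 W=1 U=1 S=0
  ✓ 0x44A49  — 4 lookups
#1 VA=0x40040C1D6BF (w,user):
  [0] read 0x3C idx=8: raw=0x48007 flags P=1 W=1 U=1 S=0
  [1] read 0x48 idx=1: raw=0x4B007 flags P=1 W=1 U=1 S=0
  [2] read 0x4B idx=6: raw=0x4E007 flags P=1 W=1 U=1 S=0
  [3] read 0x4E idx=29: raw=0x52007 flags P=1 W=1 U=1 S=0
  ✓ 0x526BF  — 4 lookups
#2 VA=0x48340819826 (r,user):
  [0] read 0x3C idx=9: raw=0x53007 flags P=1 W=1 U=1 S=0
  [1] read 0x53 idx=13: raw=0x56007 flags P=1 W=1 U=1 S=0
  [2] read 0x56 idx=4: raw=0x57007 flags P=1 W=1 U=1 S=0
  [3] read 0x57 idx=25: raw=0x5E000 flags P=0 W=0 U=0 S=0
  ✗ PAGE_NOT_PRESENT  [4 reads]
#3 VA=0x18700A173EC (w,user):
  [0] read 0x3C idx=3: raw=0x5A007 flags P=1 W=1 U=1 S=0
  [1] read 0x5A idx=28: raw=0x5B007 flags P=1 W=1 U=1 S=0
  [2] read 0x5B idx=5: raw=0x5C007 flags P=1 W=1 U=1 S=0
  [3] read 0x5C idx=23: raw=0x60007 flags P=1 W=1 U=1 S=0
  ✓ 0x603EC  — 4 lookups
#4 VA=0x5028221C048 (r,kernel):
  [0] read 0x3C idx=10: raw=0x62007 flags P=1 W=1 U=1 S=0
  [1] read 0x62 idx=10: raw=0x64007 flags P=1 W=1 U=1 S=0
  [2] read 0x64 idx=17: raw=0x66007 flags P=1 W=1 U=1 S=0
  [3] read 0x66 idx=28: raw=0x67007 flags P=1 W=1 U=1 S=0
  ✓ 0x67048  — 4 lookups

Access #3 fault: NONE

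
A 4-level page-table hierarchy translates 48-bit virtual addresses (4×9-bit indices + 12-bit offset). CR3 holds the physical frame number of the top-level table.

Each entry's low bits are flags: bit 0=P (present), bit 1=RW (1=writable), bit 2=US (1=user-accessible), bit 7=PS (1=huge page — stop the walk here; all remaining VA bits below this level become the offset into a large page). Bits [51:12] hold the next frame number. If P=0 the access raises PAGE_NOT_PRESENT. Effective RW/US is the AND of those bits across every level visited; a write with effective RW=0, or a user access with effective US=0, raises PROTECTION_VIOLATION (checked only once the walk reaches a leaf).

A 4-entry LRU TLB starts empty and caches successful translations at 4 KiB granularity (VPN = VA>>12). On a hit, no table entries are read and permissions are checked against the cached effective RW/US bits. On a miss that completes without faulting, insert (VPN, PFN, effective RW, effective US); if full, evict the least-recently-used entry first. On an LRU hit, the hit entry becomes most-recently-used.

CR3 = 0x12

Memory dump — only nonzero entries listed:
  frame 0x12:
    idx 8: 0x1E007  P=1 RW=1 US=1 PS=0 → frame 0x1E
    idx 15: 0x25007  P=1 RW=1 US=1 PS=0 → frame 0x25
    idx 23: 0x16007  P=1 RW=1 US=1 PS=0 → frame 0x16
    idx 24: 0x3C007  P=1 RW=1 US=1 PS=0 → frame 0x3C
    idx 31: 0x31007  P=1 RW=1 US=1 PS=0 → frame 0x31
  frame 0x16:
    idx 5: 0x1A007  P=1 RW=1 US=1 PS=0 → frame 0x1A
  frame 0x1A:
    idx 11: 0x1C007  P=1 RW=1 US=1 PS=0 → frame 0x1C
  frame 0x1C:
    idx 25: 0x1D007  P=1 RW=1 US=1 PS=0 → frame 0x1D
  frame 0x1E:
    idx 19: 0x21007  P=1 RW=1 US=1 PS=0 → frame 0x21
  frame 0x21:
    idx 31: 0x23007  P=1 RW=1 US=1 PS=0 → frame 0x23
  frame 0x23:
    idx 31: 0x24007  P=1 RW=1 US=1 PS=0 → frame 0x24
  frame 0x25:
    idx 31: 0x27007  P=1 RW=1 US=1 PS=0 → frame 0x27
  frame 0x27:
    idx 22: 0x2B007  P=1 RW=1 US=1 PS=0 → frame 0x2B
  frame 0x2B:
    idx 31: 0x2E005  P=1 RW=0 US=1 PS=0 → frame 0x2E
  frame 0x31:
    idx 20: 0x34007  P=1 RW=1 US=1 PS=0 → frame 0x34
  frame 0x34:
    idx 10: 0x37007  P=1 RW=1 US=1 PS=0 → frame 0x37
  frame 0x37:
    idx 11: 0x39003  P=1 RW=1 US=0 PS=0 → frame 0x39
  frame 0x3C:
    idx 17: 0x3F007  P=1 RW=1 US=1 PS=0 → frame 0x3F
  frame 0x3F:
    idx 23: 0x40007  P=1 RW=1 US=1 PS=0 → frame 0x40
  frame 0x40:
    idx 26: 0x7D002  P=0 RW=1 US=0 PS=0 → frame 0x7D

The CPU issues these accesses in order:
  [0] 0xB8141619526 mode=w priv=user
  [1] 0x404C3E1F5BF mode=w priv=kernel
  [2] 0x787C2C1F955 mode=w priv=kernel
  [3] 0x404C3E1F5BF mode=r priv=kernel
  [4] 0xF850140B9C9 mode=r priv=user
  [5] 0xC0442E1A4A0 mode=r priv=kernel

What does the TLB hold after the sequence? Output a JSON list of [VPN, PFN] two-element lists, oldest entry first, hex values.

Trace:
#0 VA=0xB8141619526 (w,user):
  L0: frame=0x12 idx=23 entry=0x16007 [P=1 RW=1 US=1 PS=0]
  L1: frame=0x16 idx=5 entry=0x1A007 [P=1 RW=1 US=1 PS=0]
  L2: frame=0x1A idx=11 entry=0x1C007 [P=1 RW=1 US=1 PS=0]
  L3: frame=0x1C idx=25 entry=0x1D007 [P=1 RW=1 US=1 PS=0]
  ✓ 0x1D526  — 4 lookups
#1 VA=0x404C3E1F5BF (w,kernel):
  L0: frame=0x12 idx=8 entry=0x1E007 [P=1 RW=1 US=1 PS=0]
  L1: frame=0x1E idx=19 entry=0x21007 [P=1 RW=1 US=1 PS=0]
  L2: frame=0x21 idx=31 entry=0x23007 [P=1 RW=1 US=1 PS=0]
  L3: frame=0x23 idx=31 entry=0x24007 [P=1 RW=1 US=1 PS=0]
  ✓ 0x245BF  — 4 lookups
#2 VA=0x787C2C1F955 (w,kernel):
  L0: frame=0x12 idx=15 entry=0x25007 [P=1 RW=1 US=1 PS=0]
  L1: frame=0x25 idx=31 entry=0x27007 [P=1 RW=1 US=1 PS=0]
  L2: frame=0x27 idx=22 entry=0x2B007 [P=1 RW=1 US=1 PS=0]
  L3: frame=0x2B idx=31 entry=0x2E005 [P=1 RW=0 US=1 PS=0]
  ⇒ fault: PROTECTION_VIOLATION  — 4 lookups
#3 VA=0x404C3E1F5BF (r,kernel):
  TLB hit vpn=0x404C3E1F → PA=0x245BF
#4 VA=0xF850140B9C9 (r,user):
  L0: frame=0x12 idx=31 entry=0x31007 [P=1 RW=1 US=1 PS=0]
  L1: frame=0x31 idx=20 entry=0x34007 [P=1 RW=1 US=1 PS=0]
  L2: frame=0x34 idx=10 entry=0x37007 [P=1 RW=1 US=1 PS=0]
  L3: frame=0x37 idx=11 entry=0x39003 [P=1 RW=1 US=0 PS=0]
  ⇒ fault: PROTECTION_VIOLATION  — 4 lookups
#5 VA=0xC0442E1A4A0 (r,kernel):
  L0: frame=0x12 idx=24 entry=0x3C007 [P=1 RW=1 US=1 PS=0]
  L1: frame=0x3C idx=17 entry=0x3F007 [P=1 RW=1 US=1 PS=0]
  L2: frame=0x3F idx=23 entry=0x40007 [P=1 RW=1 US=1 PS=0]
  L3: frame=0x40 idx=26 entry=0x7D002 [P=0 RW=1 US=0 PS=0]
  ⇒ fault: PAGE_NOT_PRESENT  — 4 lookups

TLB: [["0xB8141619", "0x1D"], ["0x404C3E1F", "0x24"]]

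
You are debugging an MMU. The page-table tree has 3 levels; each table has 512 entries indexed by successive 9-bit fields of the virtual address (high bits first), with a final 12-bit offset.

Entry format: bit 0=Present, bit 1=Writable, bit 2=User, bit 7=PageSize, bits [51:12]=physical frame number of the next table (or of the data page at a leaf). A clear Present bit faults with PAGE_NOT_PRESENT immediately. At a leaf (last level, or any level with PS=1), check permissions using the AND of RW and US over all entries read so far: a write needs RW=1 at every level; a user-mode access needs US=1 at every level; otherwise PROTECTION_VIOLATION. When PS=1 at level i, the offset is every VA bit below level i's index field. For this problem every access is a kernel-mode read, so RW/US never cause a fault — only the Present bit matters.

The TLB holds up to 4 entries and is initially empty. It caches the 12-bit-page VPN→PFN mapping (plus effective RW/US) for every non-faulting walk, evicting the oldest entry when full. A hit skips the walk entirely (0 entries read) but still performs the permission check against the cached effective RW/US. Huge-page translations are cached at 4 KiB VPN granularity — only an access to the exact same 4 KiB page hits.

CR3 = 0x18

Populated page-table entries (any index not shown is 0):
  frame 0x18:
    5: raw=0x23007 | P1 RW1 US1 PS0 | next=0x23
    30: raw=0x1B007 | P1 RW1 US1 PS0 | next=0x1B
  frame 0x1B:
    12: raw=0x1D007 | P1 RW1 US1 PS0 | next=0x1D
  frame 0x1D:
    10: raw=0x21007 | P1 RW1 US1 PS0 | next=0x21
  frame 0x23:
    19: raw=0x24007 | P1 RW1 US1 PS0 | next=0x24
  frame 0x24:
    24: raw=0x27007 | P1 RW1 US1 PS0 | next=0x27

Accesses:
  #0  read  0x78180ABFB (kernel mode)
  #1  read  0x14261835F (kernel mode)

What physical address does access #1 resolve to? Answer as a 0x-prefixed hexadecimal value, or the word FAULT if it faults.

Per-access translation:
#0 VA=0x78180ABFB (r,kernel):
  L0 @0x18[30] → 0x1B007  P=1,RW=1,US=1,PS=0
  L1 @0x1B[12] → 0x1D007  P=1,RW=1,US=1,PS=0
  L2 @0x1D[10] → 0x21007  P=1,RW=1,US=1,PS=0
  ✓ 0x21BFB  — 3 lookups
#1 VA=0x14261835F (r,kernel):
  L0 @0x18[5] → 0x23007  P=1,RW=1,US=1,PS=0
  L1 @0x23[19] → 0x24007  P=1,RW=1,US=1,PS=0
  L2 @0x24[24] → 0x27007  P=1,RW=1,US=1,PS=0
  ✓ 0x2735F  — 3 lookups

Access #1 PA: 0x2735F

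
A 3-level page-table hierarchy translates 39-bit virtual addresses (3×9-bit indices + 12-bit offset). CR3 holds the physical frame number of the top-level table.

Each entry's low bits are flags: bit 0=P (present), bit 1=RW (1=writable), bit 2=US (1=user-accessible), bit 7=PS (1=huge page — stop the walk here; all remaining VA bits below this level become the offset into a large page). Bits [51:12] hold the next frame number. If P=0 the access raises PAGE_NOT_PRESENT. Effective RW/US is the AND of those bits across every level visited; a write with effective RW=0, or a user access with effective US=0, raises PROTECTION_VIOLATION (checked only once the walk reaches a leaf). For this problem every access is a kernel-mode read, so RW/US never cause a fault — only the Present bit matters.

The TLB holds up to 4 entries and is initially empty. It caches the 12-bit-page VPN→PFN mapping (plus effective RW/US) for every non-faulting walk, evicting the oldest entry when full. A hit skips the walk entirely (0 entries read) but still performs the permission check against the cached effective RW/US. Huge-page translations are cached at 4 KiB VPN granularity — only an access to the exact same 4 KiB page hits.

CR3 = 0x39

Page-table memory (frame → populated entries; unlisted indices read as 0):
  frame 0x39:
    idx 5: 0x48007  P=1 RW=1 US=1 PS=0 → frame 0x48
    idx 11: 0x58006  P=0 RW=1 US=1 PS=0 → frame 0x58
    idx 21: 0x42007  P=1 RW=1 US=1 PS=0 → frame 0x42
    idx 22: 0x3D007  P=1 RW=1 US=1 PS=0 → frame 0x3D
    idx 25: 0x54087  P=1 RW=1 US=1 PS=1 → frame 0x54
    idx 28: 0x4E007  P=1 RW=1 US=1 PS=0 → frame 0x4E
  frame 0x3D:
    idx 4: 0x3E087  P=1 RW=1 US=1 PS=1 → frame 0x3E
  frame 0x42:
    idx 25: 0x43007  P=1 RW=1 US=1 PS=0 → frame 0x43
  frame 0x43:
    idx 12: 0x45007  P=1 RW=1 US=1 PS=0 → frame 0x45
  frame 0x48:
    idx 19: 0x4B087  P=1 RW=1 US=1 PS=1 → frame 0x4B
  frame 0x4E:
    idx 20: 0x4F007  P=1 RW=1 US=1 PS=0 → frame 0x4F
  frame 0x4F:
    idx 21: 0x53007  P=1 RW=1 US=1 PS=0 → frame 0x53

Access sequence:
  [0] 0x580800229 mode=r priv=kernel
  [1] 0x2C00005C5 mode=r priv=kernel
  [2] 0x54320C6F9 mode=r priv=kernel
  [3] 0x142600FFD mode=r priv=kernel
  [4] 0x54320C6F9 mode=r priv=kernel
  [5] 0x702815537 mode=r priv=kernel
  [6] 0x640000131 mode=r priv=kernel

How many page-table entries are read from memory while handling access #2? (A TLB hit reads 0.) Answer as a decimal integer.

Per-access translation:
#0 VA=0x580800229 (r,kernel):
  L0 @0x39[22] → 0x3D007  P=1,RW=1,US=1,PS=0
  L1 @0x3D[4] → 0x3E087  P=1,RW=1,US=1,PS=1
  → PA=0x3E229 (huge @L1)  (2 entries read)
#1 VA=0x2C00005C5 (r,kernel):
  L0 @0x39[11] → 0x58006  P=0,RW=1,US=1,PS=0
  ✗ PAGE_NOT_PRESENT  [1 reads]
#2 VA=0x54320C6F9 (r,kernel):
  L0 @0x39[21] → 0x42007  P=1,RW=1,US=1,PS=0
  L1 @0x42[25] → 0x43007  P=1,RW=1,US=1,PS=0
  L2 @0x43[12] → 0x45007  P=1,RW=1,US=1,PS=0
  → PA=0x456F9  (3 entries read)
#3 VA=0x142600FFD (r,kernel):
  L0 @0x39[5] → 0x48007  P=1,RW=1,US=1,PS=0
  L1 @0x48[19] → 0x4B087  P=1,RW=1,US=1,PS=1
  → PA=0x4BFFD (huge @L1)  (2 entries read)
#4 VA=0x54320C6F9 (r,kernel):
  TLB hit vpn=0x54320C → PA=0x456F9
#5 VA=0x702815537 (r,kernel):
  L0 @0x39[28] → 0x4E007  P=1,RW=1,US=1,PS=0
  L1 @0x4E[20] → 0x4F007  P=1,RW=1,US=1,PS=0
  L2 @0x4F[21] → 0x53007  P=1,RW=1,US=1,PS=0
  → PA=0x53537  (3 entries read)
#6 VA=0x640000131 (r,kernel):
  L0 @0x39[25] → 0x54087  P=1,RW=1,US=1,PS=1
  → PA=0x54131 (huge @L0)  (1 entries read)

Entries read for #2: 3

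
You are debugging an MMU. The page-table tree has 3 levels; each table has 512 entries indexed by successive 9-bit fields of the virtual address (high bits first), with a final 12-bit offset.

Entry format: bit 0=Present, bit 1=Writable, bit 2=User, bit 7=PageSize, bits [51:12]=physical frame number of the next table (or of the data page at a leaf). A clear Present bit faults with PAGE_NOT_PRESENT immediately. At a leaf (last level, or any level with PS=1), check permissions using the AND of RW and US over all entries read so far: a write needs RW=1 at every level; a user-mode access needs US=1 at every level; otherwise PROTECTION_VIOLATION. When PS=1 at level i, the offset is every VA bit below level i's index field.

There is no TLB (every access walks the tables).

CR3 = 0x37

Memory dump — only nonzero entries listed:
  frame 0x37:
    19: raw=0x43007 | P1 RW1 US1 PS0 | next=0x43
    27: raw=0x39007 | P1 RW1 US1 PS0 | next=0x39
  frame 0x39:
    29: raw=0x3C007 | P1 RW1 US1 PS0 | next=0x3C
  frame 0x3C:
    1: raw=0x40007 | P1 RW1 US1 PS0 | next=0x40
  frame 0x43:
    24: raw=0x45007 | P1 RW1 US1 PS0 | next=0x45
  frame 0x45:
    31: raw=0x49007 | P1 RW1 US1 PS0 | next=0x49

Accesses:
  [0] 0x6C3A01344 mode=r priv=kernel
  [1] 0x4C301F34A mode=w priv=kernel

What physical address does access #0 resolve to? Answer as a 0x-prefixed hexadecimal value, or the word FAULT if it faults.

Trace:
#0 VA=0x6C3A01344 (r,kernel):
  lvl0: tbl 0x37, slot 27 ⇒ 0x39007 (P1/RW1/US1/PS0)
  lvl1: tbl 0x39, slot 29 ⇒ 0x3C007 (P1/RW1/US1/PS0)
  lvl2: tbl 0x3C, slot 1 ⇒ 0x40007 (P1/RW1/US1/PS0)
  → PA=0x40344  (3 entries read)
#1 VA=0x4C301F34A (w,kernel):
  lvl0: tbl 0x37, slot 19 ⇒ 0x43007 (P1/RW1/US1/PS0)
  lvl1: tbl 0x43, slot 24 ⇒ 0x45007 (P1/RW1/US1/PS0)
  lvl2: tbl 0x45, slot 31 ⇒ 0x49007 (P1/RW1/US1/PS0)
  → PA=0x4934A  (3 entries read)

Access #0 PA: 0x40344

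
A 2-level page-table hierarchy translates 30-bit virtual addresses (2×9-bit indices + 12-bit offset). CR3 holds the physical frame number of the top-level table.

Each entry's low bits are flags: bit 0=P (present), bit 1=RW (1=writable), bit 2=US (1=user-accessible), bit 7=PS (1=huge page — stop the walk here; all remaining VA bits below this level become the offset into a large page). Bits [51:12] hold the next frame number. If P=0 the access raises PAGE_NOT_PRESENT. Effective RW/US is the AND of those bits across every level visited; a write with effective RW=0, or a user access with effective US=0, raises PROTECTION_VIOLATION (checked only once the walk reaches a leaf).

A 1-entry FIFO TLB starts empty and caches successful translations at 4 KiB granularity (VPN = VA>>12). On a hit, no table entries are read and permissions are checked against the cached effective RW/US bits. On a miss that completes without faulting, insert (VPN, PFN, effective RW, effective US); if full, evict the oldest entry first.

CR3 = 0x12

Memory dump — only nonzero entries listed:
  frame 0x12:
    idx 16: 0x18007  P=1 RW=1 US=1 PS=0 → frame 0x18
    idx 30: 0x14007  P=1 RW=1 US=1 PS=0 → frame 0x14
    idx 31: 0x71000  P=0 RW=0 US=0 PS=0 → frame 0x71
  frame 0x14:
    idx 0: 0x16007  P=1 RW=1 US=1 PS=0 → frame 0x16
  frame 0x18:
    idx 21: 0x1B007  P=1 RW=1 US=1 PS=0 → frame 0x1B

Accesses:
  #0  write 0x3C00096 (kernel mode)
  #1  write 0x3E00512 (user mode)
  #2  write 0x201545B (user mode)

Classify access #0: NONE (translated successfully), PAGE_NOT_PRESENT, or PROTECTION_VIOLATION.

Trace:
#0 VA=0x3C00096 (w,kernel):
  [0] read 0x12 idx=30: raw=0x14007 flags P=1 W=1 U=1 S=0
  [1] read 0x14 idx=0: raw=0x16007 flags P=1 W=1 U=1 S=0
  → PA=0x16096  (2 entries read)
#1 VA=0x3E00512 (w,user):
  [0] read 0x12 idx=31: raw=0x71000 flags P=0 W=0 U=0 S=0
  ✗ PAGE_NOT_PRESENT  [1 reads]
#2 VA=0x201545B (w,user):
  [0] read 0x12 idx=16: raw=0x18007 flags P=1 W=1 U=1 S=0
  [1] read 0x18 idx=21: raw=0x1B007 flags P=1 W=1 U=1 S=0
  → PA=0x1B45B  (2 entries read)

Access #0 fault: NONE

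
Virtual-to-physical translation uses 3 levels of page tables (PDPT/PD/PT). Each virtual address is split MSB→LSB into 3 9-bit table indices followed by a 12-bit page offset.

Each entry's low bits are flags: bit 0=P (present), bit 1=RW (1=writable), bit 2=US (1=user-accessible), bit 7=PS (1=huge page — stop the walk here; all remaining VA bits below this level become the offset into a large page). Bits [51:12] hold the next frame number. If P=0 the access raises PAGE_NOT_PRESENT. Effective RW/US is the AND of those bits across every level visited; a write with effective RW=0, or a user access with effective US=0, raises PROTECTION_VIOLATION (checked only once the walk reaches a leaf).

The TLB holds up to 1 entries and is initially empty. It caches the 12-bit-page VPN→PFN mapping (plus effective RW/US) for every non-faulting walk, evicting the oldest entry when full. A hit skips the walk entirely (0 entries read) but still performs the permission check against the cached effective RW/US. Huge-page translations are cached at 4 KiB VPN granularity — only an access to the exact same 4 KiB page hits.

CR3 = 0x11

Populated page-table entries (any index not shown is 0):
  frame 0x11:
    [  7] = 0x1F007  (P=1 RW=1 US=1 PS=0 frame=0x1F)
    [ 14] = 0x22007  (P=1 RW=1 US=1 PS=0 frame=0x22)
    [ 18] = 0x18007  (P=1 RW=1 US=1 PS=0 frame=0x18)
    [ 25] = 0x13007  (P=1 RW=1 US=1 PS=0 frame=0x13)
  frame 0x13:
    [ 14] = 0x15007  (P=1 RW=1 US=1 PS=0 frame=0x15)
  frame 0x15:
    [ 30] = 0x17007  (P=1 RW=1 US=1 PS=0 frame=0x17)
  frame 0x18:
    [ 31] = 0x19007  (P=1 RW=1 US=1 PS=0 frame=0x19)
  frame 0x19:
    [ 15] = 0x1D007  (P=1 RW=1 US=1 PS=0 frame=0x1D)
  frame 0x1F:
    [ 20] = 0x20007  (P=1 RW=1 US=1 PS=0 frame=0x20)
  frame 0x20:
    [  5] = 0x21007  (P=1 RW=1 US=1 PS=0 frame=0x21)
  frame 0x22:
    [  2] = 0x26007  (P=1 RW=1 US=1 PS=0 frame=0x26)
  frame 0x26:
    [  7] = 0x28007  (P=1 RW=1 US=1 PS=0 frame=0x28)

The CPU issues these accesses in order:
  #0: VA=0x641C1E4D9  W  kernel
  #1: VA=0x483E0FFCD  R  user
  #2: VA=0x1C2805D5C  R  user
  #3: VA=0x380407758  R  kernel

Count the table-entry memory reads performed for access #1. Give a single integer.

Walk each access:
#0 VA=0x641C1E4D9 (w,kernel):
  lvl0: tbl 0x11, slot 25 ⇒ 0x13007 (P1/RW1/US1/PS0)
  lvl1: tbl 0x13, slot 14 ⇒ 0x15007 (P1/RW1/US1/PS0)
  lvl2: tbl 0x15, slot 30 ⇒ 0x17007 (P1/RW1/US1/PS0)
  ✓ 0x174D9  — 3 lookups
#1 VA=0x483E0FFCD (r,user):
  lvl0: tbl 0x11, slot 18 ⇒ 0x18007 (P1/RW1/US1/PS0)
  lvl1: tbl 0x18, slot 31 ⇒ 0x19007 (P1/RW1/US1/PS0)
  lvl2: tbl 0x19, slot 15 ⇒ 0x1D007 (P1/RW1/US1/PS0)
  ✓ 0x1DFCD  — 3 lookups
#2 VA=0x1C2805D5C (r,user):
  lvl0: tbl 0x11, slot 7 ⇒ 0x1F007 (P1/RW1/US1/PS0)
  lvl1: tbl 0x1F, slot 20 ⇒ 0x20007 (P1/RW1/US1/PS0)
  lvl2: tbl 0x20, slot 5 ⇒ 0x21007 (P1/RW1/US1/PS0)
  ✓ 0x21D5C  — 3 lookups
#3 VA=0x380407758 (r,kernel):
  lvl0: tbl 0x11, slot 14 ⇒ 0x22007 (P1/RW1/US1/PS0)
  lvl1: tbl 0x22, slot 2 ⇒ 0x26007 (P1/RW1/US1/PS0)
  lvl2: tbl 0x26, slot 7 ⇒ 0x28007 (P1/RW1/US1/PS0)
  ✓ 0x28758  — 3 lookups

Entries read for #1: 3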